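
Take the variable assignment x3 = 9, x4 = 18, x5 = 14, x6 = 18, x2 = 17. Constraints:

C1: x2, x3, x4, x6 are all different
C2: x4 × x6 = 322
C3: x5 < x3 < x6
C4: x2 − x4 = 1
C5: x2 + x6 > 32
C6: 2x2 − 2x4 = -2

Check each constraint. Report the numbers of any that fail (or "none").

No — constraints 1, 2, 3, 4 are not satisfied.

C1: x4 = x6 = 18, not all different — violated.
C2: x4 × x6 = 18 × 18 = 324, not 322 — violated.
C3: values 14, 9, 18; x5 = 14 is not < x3 = 9 — violated.
C4: x2 − x4 = 17 − 18 = -1, not 1 — violated.
C5: x2 + x6 = 17 + 18 = 35; 35 > 32 — satisfied.
C6: 2x2 − 2x4 = 2(17) − 2(18) = -2 — satisfied.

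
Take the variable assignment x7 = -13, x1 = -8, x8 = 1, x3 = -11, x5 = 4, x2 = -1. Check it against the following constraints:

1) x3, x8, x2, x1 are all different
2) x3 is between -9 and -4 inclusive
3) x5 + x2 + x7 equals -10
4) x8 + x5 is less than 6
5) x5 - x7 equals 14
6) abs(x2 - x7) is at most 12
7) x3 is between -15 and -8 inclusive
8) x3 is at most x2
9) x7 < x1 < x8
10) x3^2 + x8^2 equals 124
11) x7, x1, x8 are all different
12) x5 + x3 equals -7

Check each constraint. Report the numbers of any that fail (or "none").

Constraints 2, 5, and 10 do not hold.

1) values -11, 1, -1, -8 are pairwise distinct  true
2) x3 = -11 is outside [-9, -4]  false
3) x5 + x2 + x7 = 4 + (-1) + (-13) = -10  true
4) x8 + x5 = 1 + 4 = 5; 5 < 6  true
5) x5 - x7 = 4 - (-13) = 17, not 14  false
6) abs(-1 - (-13)) = 12; 12 ≤ 12  true
7) x3 = -11 lies in [-15, -8]  true
8) x3 = -11, x2 = -1; -11 ≤ -1  true
9) values -13 < -8 < 1  true
10) x3^2 + x8^2 = (-11)^2 + 1^2 = 121 + 1 = 122, not 124  false
11) values -13, -8, 1 are pairwise distinct  true
12) x5 + x3 = 4 + (-11) = -7  true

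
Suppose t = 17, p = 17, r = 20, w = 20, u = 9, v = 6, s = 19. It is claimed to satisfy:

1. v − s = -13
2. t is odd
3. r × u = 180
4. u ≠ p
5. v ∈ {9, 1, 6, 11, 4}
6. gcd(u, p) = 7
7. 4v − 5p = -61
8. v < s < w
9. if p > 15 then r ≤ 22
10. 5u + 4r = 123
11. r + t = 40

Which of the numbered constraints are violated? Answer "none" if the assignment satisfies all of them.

Constraints 6, 10, and 11 do not hold.

1. v − s = 6 − 19 = -13 — satisfied.
2. t = 17 is odd — satisfied.
3. r × u = 20 × 9 = 180 — satisfied.
4. u = 9, p = 17; distinct — satisfied.
5. v = 6 is in {9, 1, 6, 11, 4} — satisfied.
6. gcd(9, 17) = 1, not 7 — violated.
7. 4v − 5p = 4(6) − 5(17) = -61 — satisfied.
8. values 6 < 19 < 20 — satisfied.
9. p = 17 > 15, so we need r ≤ 22; r = 20 ≤ 22 — satisfied.
10. 5u + 4r = 5(9) + 4(20) = 125, not 123 — violated.
11. r + t = 20 + 17 = 37, not 40 — violated.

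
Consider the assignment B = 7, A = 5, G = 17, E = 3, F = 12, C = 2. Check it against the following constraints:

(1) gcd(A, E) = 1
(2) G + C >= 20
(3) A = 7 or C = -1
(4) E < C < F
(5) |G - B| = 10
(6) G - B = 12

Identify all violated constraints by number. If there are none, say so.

Constraints 2, 3, 4, 6 are violated.

(1) gcd(5, 3) = 1 — satisfied.
(2) G + C = 17 + 2 = 19; 19 < 20, bound 20 not met — violated.
(3) A = 5 ≠ 7 and C = 2 ≠ -1; both disjuncts false — violated.
(4) values 3, 2, 12; E = 3 is not < C = 2 — violated.
(5) |17 - 7| = 10 — satisfied.
(6) G - B = 17 - 7 = 10, not 12 — violated.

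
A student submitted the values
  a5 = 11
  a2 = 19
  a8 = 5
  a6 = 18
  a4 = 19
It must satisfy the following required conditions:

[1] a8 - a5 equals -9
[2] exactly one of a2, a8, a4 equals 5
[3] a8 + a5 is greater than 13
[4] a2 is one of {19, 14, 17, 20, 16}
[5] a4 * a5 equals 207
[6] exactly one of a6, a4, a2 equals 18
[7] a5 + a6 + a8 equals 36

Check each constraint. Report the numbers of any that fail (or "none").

[1] a8 - a5 = 5 - 11 = -6, not -9 — fails.
[2] a2=19, a8=5, a4=19; 1 of them equals 5 — holds.
[3] a8 + a5 = 5 + 11 = 16; 16 > 13 — holds.
[4] a2 = 19 is in {19, 14, 17, 20, 16} — holds.
[5] a4 * a5 = 19 * 11 = 209, not 207 — fails.
[6] a6=18, a4=19, a2=19; 1 of them equals 18 — holds.
[7] a5 + a6 + a8 = 11 + 18 + 5 = 34, not 36 — fails.

Constraints 1, 5, 7 do not hold.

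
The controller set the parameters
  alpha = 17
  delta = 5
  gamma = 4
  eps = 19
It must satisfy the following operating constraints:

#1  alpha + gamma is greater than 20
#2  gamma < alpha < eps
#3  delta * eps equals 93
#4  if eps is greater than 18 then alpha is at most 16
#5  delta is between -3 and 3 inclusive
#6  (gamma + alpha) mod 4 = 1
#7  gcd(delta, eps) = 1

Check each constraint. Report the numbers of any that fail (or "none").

The assignment fails constraints 3, 4, and 5.

#1 alpha + gamma = 17 + 4 = 21; 21 > 20  yes
#2 values 4 < 17 < 19  yes
#3 delta * eps = 5 * 19 = 95, not 93  no
#4 eps = 19 > 18, so we need alpha ≤ 16; but alpha = 17 > 16  no
#5 delta = 5 is outside [-3, 3]  no
#6 gamma + alpha = 21; 21 mod 4 = 1  yes
#7 gcd(5, 19) = 1  yes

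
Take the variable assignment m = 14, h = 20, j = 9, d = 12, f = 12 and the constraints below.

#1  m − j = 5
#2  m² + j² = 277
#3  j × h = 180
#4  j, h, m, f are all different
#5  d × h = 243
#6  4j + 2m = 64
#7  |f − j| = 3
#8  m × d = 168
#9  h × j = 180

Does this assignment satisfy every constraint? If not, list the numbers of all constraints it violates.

#1 m − j = 14 − 9 = 5  OK
#2 m² + j² = 14² + 9² = 196 + 81 = 277  OK
#3 j × h = 9 × 20 = 180  OK
#4 values 9, 20, 14, 12 are pairwise distinct  OK
#5 d × h = 12 × 20 = 240, not 243  FAIL
#6 4j + 2m = 4(9) + 2(14) = 64  OK
#7 |12 − 9| = 3  OK
#8 m × d = 14 × 12 = 168  OK
#9 h × j = 20 × 9 = 180  OK

The assignment fails constraint 5.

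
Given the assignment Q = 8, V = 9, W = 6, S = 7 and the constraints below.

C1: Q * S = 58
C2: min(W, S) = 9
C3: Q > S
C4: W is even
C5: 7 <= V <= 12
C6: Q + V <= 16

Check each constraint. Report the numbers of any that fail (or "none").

C1: Q * S = 8 * 7 = 56, not 58 — violated.
C2: min(6, 7) = 6, not 9 — violated.
C3: Q = 8, S = 7; 8 > 7 — satisfied.
C4: W = 6 is even — satisfied.
C5: V = 9 lies in [7, 12] — satisfied.
C6: Q + V = 8 + 9 = 17; 17 > 16, bound 16 not met — violated.

No — constraints 1, 2, 6 are not satisfied.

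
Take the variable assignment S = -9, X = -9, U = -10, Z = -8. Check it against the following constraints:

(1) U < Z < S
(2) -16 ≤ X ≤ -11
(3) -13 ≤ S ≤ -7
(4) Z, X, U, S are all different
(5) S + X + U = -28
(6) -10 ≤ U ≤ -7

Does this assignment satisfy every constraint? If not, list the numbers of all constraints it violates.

(1) values -10, -8, -9; Z = -8 is not < S = -9 — violated.
(2) X = -9 is outside [-16, -11] — violated.
(3) S = -9 lies in [-13, -7] — satisfied.
(4) X = S = -9, not all different — violated.
(5) S + X + U = -9 + (-9) + (-10) = -28 — satisfied.
(6) U = -10 lies in [-10, -7] — satisfied.

The assignment fails constraints 1, 2, and 4.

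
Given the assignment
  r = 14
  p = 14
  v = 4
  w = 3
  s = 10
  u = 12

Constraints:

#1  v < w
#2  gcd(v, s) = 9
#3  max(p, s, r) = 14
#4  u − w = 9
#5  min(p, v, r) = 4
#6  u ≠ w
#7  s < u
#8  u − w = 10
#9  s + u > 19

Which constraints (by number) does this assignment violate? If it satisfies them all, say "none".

No — constraints 1, 2, 8 are not satisfied.

#1 v = 4, w = 3; 4 ≥ 3 (want <)  ✗
#2 gcd(4, 10) = 2, not 9  ✗
#3 max(14, 10, 14) = 14  ✓
#4 u − w = 12 − 3 = 9  ✓
#5 min(14, 4, 14) = 4  ✓
#6 u = 12, w = 3; distinct  ✓
#7 s = 10, u = 12; 10 < 12  ✓
#8 u − w = 12 − 3 = 9, not 10  ✗
#9 s + u = 10 + 12 = 22; 22 > 19  ✓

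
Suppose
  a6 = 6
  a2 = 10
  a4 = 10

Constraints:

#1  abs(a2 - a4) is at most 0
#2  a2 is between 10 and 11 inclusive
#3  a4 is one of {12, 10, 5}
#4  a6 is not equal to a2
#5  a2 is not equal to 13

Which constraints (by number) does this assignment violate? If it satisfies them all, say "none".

#1 abs(10 - 10) = 0; 0 ≤ 0  OK
#2 a2 = 10 lies in [10, 11]  OK
#3 a4 = 10 is in {12, 10, 5}  OK
#4 a6 = 6, a2 = 10; distinct  OK
#5 a2 = 10, and 10 ≠ 13  OK

None — every constraint holds.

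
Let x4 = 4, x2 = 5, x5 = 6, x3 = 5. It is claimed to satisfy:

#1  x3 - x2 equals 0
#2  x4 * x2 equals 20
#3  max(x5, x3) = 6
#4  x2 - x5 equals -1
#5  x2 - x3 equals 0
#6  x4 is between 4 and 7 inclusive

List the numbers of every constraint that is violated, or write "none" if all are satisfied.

All constraints are satisfied.

#1 x3 - x2 = 5 - 5 = 0  OK
#2 x4 * x2 = 4 * 5 = 20  OK
#3 max(6, 5) = 6  OK
#4 x2 - x5 = 5 - 6 = -1  OK
#5 x2 - x3 = 5 - 5 = 0  OK
#6 x4 = 4 lies in [4, 7]  OK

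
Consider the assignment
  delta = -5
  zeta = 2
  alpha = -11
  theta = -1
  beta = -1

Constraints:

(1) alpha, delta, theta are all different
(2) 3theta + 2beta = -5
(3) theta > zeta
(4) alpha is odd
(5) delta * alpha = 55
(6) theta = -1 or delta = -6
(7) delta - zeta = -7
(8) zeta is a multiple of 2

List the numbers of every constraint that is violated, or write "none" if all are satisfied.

Constraint 3 is violated.

(1) values -11, -5, -1 are pairwise distinct — OK.
(2) 3theta + 2beta = 3(-1) + 2(-1) = -5 — OK.
(3) theta = -1, zeta = 2; -1 ≤ 2 (want >) — violated.
(4) alpha = -11 is odd — OK.
(5) delta * alpha = -5 * (-11) = 55 — OK.
(6) theta = -1 = -1 (first disjunct) — OK.
(7) delta - zeta = -5 - 2 = -7 — OK.
(8) 2 / 2 = 1, so 2 divides 2 — OK.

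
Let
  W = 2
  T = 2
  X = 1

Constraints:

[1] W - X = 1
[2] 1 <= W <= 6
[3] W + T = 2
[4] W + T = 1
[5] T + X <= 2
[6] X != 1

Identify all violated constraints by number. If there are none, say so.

Violated: 3, 4, 5, 6.

[1] W - X = 2 - 1 = 1 — satisfied.
[2] W = 2 lies in [1, 6] — satisfied.
[3] W + T = 2 + 2 = 4, not 2 — violated.
[4] W + T = 2 + 2 = 4, not 1 — violated.
[5] T + X = 2 + 1 = 3; 3 > 2, bound 2 not met — violated.
[6] X = 1, but 1 is required to differ — violated.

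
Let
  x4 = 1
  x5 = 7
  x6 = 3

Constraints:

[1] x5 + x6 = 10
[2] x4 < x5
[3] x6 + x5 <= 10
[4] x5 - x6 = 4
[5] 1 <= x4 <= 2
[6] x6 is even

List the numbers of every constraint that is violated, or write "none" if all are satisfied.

[1] x5 + x6 = 7 + 3 = 10  ✔
[2] x4 = 1, x5 = 7; 1 < 7  ✔
[3] x6 + x5 = 3 + 7 = 10; 10 ≤ 10  ✔
[4] x5 - x6 = 7 - 3 = 4  ✔
[5] x4 = 1 lies in [1, 2]  ✔
[6] x6 = 3 is odd  ✘

No — constraint 6 is not satisfied.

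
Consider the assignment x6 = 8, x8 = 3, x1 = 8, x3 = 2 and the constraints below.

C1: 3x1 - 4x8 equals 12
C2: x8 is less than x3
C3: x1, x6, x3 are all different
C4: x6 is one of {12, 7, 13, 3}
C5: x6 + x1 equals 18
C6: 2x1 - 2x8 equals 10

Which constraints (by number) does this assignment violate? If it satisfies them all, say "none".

Constraints 2, 3, 4, 5 do not hold.

C1: 3x1 - 4x8 = 3(8) - 4(3) = 12 — holds.
C2: x8 = 3, x3 = 2; 3 ≥ 2 (want <) — fails.
C3: x1 = x6 = 8, not all different — fails.
C4: x6 = 8 is not in {12, 7, 13, 3} — fails.
C5: x6 + x1 = 8 + 8 = 16, not 18 — fails.
C6: 2x1 - 2x8 = 2(8) - 2(3) = 10 — holds.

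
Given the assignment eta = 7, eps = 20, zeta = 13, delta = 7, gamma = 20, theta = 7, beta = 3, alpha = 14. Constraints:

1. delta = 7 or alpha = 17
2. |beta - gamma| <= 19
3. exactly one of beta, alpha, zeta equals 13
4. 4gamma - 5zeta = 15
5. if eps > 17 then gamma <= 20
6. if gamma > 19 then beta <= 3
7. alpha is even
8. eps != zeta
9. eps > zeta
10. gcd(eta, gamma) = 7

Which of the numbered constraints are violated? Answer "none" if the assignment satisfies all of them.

The assignment fails constraint 10.

1. delta = 7 = 7 (first disjunct)  true
2. |3 - 20| = 17; 17 ≤ 19  true
3. beta=3, alpha=14, zeta=13; 1 of them equals 13  true
4. 4gamma - 5zeta = 4(20) - 5(13) = 15  true
5. eps = 20 > 17, so we need gamma ≤ 20; gamma = 20 ≤ 20  true
6. gamma = 20 > 19, so we need beta ≤ 3; beta = 3 ≤ 3  true
7. alpha = 14 is even  true
8. eps = 20, zeta = 13; distinct  true
9. eps = 20, zeta = 13; 20 > 13  true
10. gcd(7, 20) = 1, not 7  false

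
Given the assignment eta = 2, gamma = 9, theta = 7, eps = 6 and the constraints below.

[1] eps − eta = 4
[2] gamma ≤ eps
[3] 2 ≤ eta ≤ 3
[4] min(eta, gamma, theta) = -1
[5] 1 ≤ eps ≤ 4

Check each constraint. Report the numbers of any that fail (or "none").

No — constraints 2, 4, and 5 are not satisfied.

[1] eps − eta = 6 − 2 = 4  ✓
[2] gamma = 9, eps = 6; 9 > 6 (want ≤)  ✗
[3] eta = 2 lies in [2, 3]  ✓
[4] min(2, 9, 7) = 2, not -1  ✗
[5] eps = 6 is outside [1, 4]  ✗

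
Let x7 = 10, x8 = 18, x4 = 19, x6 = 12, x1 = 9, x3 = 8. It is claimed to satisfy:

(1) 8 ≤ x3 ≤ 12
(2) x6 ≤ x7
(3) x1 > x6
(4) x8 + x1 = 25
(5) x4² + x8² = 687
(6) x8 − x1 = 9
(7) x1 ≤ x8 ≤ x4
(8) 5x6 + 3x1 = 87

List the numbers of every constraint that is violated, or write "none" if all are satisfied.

(1) x3 = 8 lies in [8, 12] — holds.
(2) x6 = 12, x7 = 10; 12 > 10 (want ≤) — does not hold.
(3) x1 = 9, x6 = 12; 9 ≤ 12 (want >) — does not hold.
(4) x8 + x1 = 18 + 9 = 27, not 25 — does not hold.
(5) x4² + x8² = 19² + 18² = 361 + 324 = 685, not 687 — does not hold.
(6) x8 − x1 = 18 − 9 = 9 — holds.
(7) values 9 ≤ 18 ≤ 19 — holds.
(8) 5x6 + 3x1 = 5(12) + 3(9) = 87 — holds.

The assignment fails constraints 2, 3, 4, 5.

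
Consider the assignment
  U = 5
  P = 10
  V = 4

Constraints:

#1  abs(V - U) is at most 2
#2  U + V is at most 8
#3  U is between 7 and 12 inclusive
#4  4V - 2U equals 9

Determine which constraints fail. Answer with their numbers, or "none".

#1 abs(4 - 5) = 1; 1 ≤ 2  yes
#2 U + V = 5 + 4 = 9; 9 > 8, bound 8 not met  no
#3 U = 5 is outside [7, 12]  no
#4 4V - 2U = 4(4) - 2(5) = 6, not 9  no

No — constraints 2, 3, and 4 are not satisfied.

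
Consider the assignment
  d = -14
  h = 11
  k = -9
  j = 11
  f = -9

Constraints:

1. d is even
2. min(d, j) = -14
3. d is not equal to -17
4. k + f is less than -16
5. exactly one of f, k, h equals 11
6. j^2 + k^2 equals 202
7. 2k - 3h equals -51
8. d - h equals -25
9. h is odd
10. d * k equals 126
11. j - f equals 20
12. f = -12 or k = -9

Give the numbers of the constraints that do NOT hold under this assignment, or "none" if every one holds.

1. d = -14 is even — holds.
2. min(-14, 11) = -14 — holds.
3. d = -14, and -14 ≠ -17 — holds.
4. k + f = -9 + (-9) = -18; -18 < -16 — holds.
5. f=-9, k=-9, h=11; 1 of them equals 11 — holds.
6. j^2 + k^2 = 11^2 + (-9)^2 = 121 + 81 = 202 — holds.
7. 2k - 3h = 2(-9) - 3(11) = -51 — holds.
8. d - h = -14 - 11 = -25 — holds.
9. h = 11 is odd — holds.
10. d * k = -14 * (-9) = 126 — holds.
11. j - f = 11 - (-9) = 20 — holds.
12. f = -9 ≠ -12, but k = -9 = -9 (second disjunct) — holds.

No violations.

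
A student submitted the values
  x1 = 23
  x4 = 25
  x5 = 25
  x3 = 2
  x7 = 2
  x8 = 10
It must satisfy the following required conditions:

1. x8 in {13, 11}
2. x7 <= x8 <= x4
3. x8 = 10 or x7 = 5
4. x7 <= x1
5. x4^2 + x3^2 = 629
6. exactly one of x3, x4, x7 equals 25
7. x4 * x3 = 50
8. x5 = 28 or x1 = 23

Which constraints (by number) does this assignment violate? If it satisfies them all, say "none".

Constraint 1 is violated.

1. x8 = 10 is not in {13, 11} — violated.
2. values 2 <= 10 <= 25 — OK.
3. x8 = 10 = 10 (first disjunct) — OK.
4. x7 = 2, x1 = 23; 2 ≤ 23 — OK.
5. x4^2 + x3^2 = 25^2 + 2^2 = 625 + 4 = 629 — OK.
6. x3=2, x4=25, x7=2; 1 of them equals 25 — OK.
7. x4 * x3 = 25 * 2 = 50 — OK.
8. x5 = 25 ≠ 28, but x1 = 23 = 23 (second disjunct) — OK.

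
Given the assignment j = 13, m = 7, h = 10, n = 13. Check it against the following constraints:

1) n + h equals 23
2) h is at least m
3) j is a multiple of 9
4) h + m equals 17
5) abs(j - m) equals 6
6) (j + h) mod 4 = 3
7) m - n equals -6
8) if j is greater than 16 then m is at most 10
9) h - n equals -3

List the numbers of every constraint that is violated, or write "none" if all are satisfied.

1) n + h = 13 + 10 = 23 — satisfied.
2) h = 10, m = 7; 10 ≥ 7 — satisfied.
3) 13 = 9*1 + 4, so 9 does not divide 13 — violated.
4) h + m = 10 + 7 = 17 — satisfied.
5) abs(13 - 7) = 6 — satisfied.
6) j + h = 23; 23 mod 4 = 3 — satisfied.
7) m - n = 7 - 13 = -6 — satisfied.
8) j = 13, not > 16; antecedent false, conditional vacuously true — satisfied.
9) h - n = 10 - 13 = -3 — satisfied.

Constraint 3 is violated.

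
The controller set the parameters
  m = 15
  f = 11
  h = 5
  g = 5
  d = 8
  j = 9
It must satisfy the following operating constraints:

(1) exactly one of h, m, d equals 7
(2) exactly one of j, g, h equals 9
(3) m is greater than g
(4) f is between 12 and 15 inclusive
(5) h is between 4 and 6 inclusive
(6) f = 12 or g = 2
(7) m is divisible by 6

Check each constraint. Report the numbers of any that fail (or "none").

Constraints 1, 4, 6, and 7 are violated.

(1) h=5, m=15, d=8; 0 of them equal 7, not exactly one — fails.
(2) j=9, g=5, h=5; 1 of them equals 9 — holds.
(3) m = 15, g = 5; 15 > 5 — holds.
(4) f = 11 is outside [12, 15] — fails.
(5) h = 5 lies in [4, 6] — holds.
(6) f = 11 ≠ 12 and g = 5 ≠ 2; both disjuncts false — fails.
(7) 15 = 6*2 + 3, so 6 does not divide 15 — fails.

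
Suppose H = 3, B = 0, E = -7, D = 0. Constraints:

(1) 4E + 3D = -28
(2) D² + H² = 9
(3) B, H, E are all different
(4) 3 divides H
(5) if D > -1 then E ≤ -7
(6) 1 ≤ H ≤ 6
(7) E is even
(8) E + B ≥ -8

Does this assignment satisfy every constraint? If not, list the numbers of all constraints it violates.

(1) 4E + 3D = 4(-7) + 3(0) = -28 — OK.
(2) D² + H² = 0² + 3² = 0 + 9 = 9 — OK.
(3) values 0, 3, -7 are pairwise distinct — OK.
(4) 3 / 3 = 1, so 3 divides 3 — OK.
(5) D = 0 > -1, so we need E ≤ -7; E = -7 ≤ -7 — OK.
(6) H = 3 lies in [1, 6] — OK.
(7) E = -7 is odd — violated.
(8) E + B = -7 + 0 = -7; -7 ≥ -8 — OK.

Violated: 7.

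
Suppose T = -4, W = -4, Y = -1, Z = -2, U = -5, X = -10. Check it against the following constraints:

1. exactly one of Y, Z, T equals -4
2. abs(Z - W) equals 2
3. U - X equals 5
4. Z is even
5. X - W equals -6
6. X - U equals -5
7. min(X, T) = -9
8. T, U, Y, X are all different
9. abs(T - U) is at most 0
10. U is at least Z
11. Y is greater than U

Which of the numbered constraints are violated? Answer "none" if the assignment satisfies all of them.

1. Y=-1, Z=-2, T=-4; 1 of them equals -4 — satisfied.
2. abs(-2 - (-4)) = 2 — satisfied.
3. U - X = -5 - (-10) = 5 — satisfied.
4. Z = -2 is even — satisfied.
5. X - W = -10 - (-4) = -6 — satisfied.
6. X - U = -10 - (-5) = -5 — satisfied.
7. min(-10, -4) = -10, not -9 — violated.
8. values -4, -5, -1, -10 are pairwise distinct — satisfied.
9. abs(-4 - (-5)) = 1; 1 > 0, exceeds bound 0 — violated.
10. U = -5, Z = -2; -5 < -2 (want ≥) — violated.
11. Y = -1, U = -5; -1 > -5 — satisfied.

Violated: 7, 9, 10.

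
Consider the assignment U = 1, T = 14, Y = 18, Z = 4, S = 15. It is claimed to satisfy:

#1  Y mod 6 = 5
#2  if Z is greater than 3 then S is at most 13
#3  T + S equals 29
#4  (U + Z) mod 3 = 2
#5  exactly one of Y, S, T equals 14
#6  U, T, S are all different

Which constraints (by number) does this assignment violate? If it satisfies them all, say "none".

Constraints 1 and 2 are violated.

#1 18 mod 6 = 0, not 5  ✗
#2 Z = 4 > 3, so we need S ≤ 13; but S = 15 > 13  ✗
#3 T + S = 14 + 15 = 29  ✓
#4 U + Z = 5; 5 mod 3 = 2  ✓
#5 Y=18, S=15, T=14; 1 of them equals 14  ✓
#6 values 1, 14, 15 are pairwise distinct  ✓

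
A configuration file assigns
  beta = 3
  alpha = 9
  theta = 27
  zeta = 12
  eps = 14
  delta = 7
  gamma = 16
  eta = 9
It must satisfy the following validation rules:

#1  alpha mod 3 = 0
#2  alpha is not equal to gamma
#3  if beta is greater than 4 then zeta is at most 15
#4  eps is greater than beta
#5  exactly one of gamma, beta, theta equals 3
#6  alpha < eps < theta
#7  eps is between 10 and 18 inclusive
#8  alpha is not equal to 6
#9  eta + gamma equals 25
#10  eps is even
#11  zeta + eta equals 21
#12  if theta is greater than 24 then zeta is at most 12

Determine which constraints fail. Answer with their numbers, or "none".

Yes — all constraints hold.

#1 9 mod 3 = 0 — holds.
#2 alpha = 9, gamma = 16; distinct — holds.
#3 beta = 3, not > 4; antecedent false, conditional vacuously true — holds.
#4 eps = 14, beta = 3; 14 > 3 — holds.
#5 gamma=16, beta=3, theta=27; 1 of them equals 3 — holds.
#6 values 9 < 14 < 27 — holds.
#7 eps = 14 lies in [10, 18] — holds.
#8 alpha = 9, and 9 ≠ 6 — holds.
#9 eta + gamma = 9 + 16 = 25 — holds.
#10 eps = 14 is even — holds.
#11 zeta + eta = 12 + 9 = 21 — holds.
#12 theta = 27 > 24, so we need zeta ≤ 12; zeta = 12 ≤ 12 — holds.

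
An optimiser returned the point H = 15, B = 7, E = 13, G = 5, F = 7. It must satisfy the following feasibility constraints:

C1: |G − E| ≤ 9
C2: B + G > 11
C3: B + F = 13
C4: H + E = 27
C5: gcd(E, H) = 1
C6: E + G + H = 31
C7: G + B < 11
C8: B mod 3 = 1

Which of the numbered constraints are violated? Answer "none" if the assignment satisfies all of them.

Violated: 3, 4, 6, and 7.

C1: |5 − 13| = 8; 8 ≤ 9  holds
C2: B + G = 7 + 5 = 12; 12 > 11  holds
C3: B + F = 7 + 7 = 14, not 13  fails
C4: H + E = 15 + 13 = 28, not 27  fails
C5: gcd(13, 15) = 1  holds
C6: E + G + H = 13 + 5 + 15 = 33, not 31  fails
C7: G + B = 5 + 7 = 12; 12 ≥ 11, bound 11 not met  fails
C8: 7 mod 3 = 1  holds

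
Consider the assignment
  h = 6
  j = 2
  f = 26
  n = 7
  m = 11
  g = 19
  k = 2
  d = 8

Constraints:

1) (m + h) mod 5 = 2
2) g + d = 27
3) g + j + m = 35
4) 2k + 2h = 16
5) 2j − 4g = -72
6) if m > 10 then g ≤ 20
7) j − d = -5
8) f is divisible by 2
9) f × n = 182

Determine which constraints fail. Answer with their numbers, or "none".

Constraints 3 and 7 are violated.

1) m + h = 17; 17 mod 5 = 2  holds
2) g + d = 19 + 8 = 27  holds
3) g + j + m = 19 + 2 + 11 = 32, not 35  fails
4) 2k + 2h = 2(2) + 2(6) = 16  holds
5) 2j − 4g = 2(2) − 4(19) = -72  holds
6) m = 11 > 10, so we need g ≤ 20; g = 19 ≤ 20  holds
7) j − d = 2 − 8 = -6, not -5  fails
8) 26 / 2 = 13, so 2 divides 26  holds
9) f × n = 26 × 7 = 182  holds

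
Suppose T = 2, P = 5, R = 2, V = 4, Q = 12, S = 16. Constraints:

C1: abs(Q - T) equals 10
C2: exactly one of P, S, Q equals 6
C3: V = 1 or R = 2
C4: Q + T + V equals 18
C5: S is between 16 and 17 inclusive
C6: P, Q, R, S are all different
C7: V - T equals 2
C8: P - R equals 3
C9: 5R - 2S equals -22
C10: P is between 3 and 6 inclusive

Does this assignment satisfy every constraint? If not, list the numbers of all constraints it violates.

C1: abs(12 - 2) = 10  true
C2: P=5, S=16, Q=12; 0 of them equal 6, not exactly one  false
C3: V = 4 ≠ 1, but R = 2 = 2 (second disjunct)  true
C4: Q + T + V = 12 + 2 + 4 = 18  true
C5: S = 16 lies in [16, 17]  true
C6: values 5, 12, 2, 16 are pairwise distinct  true
C7: V - T = 4 - 2 = 2  true
C8: P - R = 5 - 2 = 3  true
C9: 5R - 2S = 5(2) - 2(16) = -22  true
C10: P = 5 lies in [3, 6]  true

Constraint 2 is violated.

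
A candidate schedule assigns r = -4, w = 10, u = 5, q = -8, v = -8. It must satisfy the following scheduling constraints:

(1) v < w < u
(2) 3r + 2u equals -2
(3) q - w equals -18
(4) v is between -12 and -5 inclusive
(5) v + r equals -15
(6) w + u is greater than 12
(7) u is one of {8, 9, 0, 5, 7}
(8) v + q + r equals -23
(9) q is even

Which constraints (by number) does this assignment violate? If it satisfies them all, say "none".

(1) values -8, 10, 5; w = 10 is not < u = 5  false
(2) 3r + 2u = 3(-4) + 2(5) = -2  true
(3) q - w = -8 - 10 = -18  true
(4) v = -8 lies in [-12, -5]  true
(5) v + r = -8 + (-4) = -12, not -15  false
(6) w + u = 10 + 5 = 15; 15 > 12  true
(7) u = 5 is in {8, 9, 0, 5, 7}  true
(8) v + q + r = -8 + (-8) + (-4) = -20, not -23  false
(9) q = -8 is even  true

The assignment fails constraints 1, 5, 8.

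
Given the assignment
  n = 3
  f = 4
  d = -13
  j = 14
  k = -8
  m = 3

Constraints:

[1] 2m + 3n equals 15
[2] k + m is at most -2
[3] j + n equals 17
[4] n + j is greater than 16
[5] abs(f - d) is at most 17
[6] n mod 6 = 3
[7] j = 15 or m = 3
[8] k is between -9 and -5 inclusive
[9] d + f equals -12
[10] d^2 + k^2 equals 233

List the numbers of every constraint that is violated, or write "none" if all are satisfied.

Constraint 9 is violated.

[1] 2m + 3n = 2(3) + 3(3) = 15 — holds.
[2] k + m = -8 + 3 = -5; -5 ≤ -2 — holds.
[3] j + n = 14 + 3 = 17 — holds.
[4] n + j = 3 + 14 = 17; 17 > 16 — holds.
[5] abs(4 - (-13)) = 17; 17 ≤ 17 — holds.
[6] 3 mod 6 = 3 — holds.
[7] j = 14 ≠ 15, but m = 3 = 3 (second disjunct) — holds.
[8] k = -8 lies in [-9, -5] — holds.
[9] d + f = -13 + 4 = -9, not -12 — does not hold.
[10] d^2 + k^2 = (-13)^2 + (-8)^2 = 169 + 64 = 233 — holds.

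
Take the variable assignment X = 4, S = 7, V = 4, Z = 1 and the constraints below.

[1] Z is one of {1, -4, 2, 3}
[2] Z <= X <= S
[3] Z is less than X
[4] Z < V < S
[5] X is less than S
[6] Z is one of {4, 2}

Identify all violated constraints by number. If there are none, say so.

The assignment fails constraint 6.

[1] Z = 1 is in {1, -4, 2, 3}  ✓
[2] values 1 <= 4 <= 7  ✓
[3] Z = 1, X = 4; 1 < 4  ✓
[4] values 1 < 4 < 7  ✓
[5] X = 4, S = 7; 4 < 7  ✓
[6] Z = 1 is not in {4, 2}  ✗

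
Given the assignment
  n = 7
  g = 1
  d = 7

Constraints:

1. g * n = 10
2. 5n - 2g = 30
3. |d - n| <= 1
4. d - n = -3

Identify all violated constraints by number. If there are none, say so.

Constraints 1, 2, and 4 are violated.

1. g * n = 1 * 7 = 7, not 10 — violated.
2. 5n - 2g = 5(7) - 2(1) = 33, not 30 — violated.
3. |7 - 7| = 0; 0 ≤ 1 — OK.
4. d - n = 7 - 7 = 0, not -3 — violated.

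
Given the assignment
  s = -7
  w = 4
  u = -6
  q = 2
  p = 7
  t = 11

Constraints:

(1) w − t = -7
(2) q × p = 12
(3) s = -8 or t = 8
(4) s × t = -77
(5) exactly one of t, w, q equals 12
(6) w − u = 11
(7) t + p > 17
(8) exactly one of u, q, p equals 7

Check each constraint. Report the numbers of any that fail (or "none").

(1) w − t = 4 − 11 = -7 — holds.
(2) q × p = 2 × 7 = 14, not 12 — fails.
(3) s = -7 ≠ -8 and t = 11 ≠ 8; both disjuncts false — fails.
(4) s × t = -7 × 11 = -77 — holds.
(5) t=11, w=4, q=2; 0 of them equal 12, not exactly one — fails.
(6) w − u = 4 − (-6) = 10, not 11 — fails.
(7) t + p = 11 + 7 = 18; 18 > 17 — holds.
(8) u=-6, q=2, p=7; 1 of them equals 7 — holds.

No — constraints 2, 3, 5, 6 are not satisfied.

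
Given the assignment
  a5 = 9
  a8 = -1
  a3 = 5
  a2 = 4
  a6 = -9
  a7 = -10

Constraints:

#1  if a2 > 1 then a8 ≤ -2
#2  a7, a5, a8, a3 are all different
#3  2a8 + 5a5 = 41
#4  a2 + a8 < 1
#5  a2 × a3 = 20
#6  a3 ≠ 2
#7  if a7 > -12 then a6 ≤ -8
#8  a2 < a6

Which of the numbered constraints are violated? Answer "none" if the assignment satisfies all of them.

#1 a2 = 4 > 1, so we need a8 ≤ -2; but a8 = -1 > -2  fails
#2 values -10, 9, -1, 5 are pairwise distinct  holds
#3 2a8 + 5a5 = 2(-1) + 5(9) = 43, not 41  fails
#4 a2 + a8 = 4 + (-1) = 3; 3 ≥ 1, bound 1 not met  fails
#5 a2 × a3 = 4 × 5 = 20  holds
#6 a3 = 5, and 5 ≠ 2  holds
#7 a7 = -10 > -12, so we need a6 ≤ -8; a6 = -9 ≤ -8  holds
#8 a2 = 4, a6 = -9; 4 ≥ -9 (want <)  fails

Violated: 1, 3, 4, and 8.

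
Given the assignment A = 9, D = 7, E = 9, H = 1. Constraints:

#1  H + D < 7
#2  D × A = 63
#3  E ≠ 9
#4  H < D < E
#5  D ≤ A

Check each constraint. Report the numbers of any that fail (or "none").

The assignment fails constraints 1 and 3.

#1 H + D = 1 + 7 = 8; 8 ≥ 7, bound 7 not met — violated.
#2 D × A = 7 × 9 = 63 — satisfied.
#3 E = 9, but 9 is required to differ — violated.
#4 values 1 < 7 < 9 — satisfied.
#5 D = 7, A = 9; 7 ≤ 9 — satisfied.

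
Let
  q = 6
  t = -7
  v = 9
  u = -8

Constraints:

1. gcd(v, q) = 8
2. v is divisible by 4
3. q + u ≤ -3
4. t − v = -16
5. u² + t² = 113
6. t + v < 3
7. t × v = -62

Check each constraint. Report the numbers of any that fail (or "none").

1. gcd(9, 6) = 3, not 8 — fails.
2. 9 = 4×2 + 1, so 4 does not divide 9 — fails.
3. q + u = 6 + (-8) = -2; -2 > -3, bound -3 not met — fails.
4. t − v = -7 − 9 = -16 — holds.
5. u² + t² = (-8)² + (-7)² = 64 + 49 = 113 — holds.
6. t + v = -7 + 9 = 2; 2 < 3 — holds.
7. t × v = -7 × 9 = -63, not -62 — fails.

Constraints 1, 2, 3, and 7 are violated.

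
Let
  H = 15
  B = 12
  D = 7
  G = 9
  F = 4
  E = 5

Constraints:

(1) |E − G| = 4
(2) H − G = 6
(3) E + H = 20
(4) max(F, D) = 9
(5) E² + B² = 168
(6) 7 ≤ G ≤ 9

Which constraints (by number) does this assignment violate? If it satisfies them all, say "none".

The assignment fails constraints 4, 5.

(1) |5 − 9| = 4 — holds.
(2) H − G = 15 − 9 = 6 — holds.
(3) E + H = 5 + 15 = 20 — holds.
(4) max(4, 7) = 7, not 9 — does not hold.
(5) E² + B² = 5² + 12² = 25 + 144 = 169, not 168 — does not hold.
(6) G = 9 lies in [7, 9] — holds.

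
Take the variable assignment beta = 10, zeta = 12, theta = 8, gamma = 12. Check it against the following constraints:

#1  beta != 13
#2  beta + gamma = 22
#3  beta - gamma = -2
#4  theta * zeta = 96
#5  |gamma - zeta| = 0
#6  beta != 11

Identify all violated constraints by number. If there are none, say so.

#1 beta = 10, and 10 ≠ 13 — satisfied.
#2 beta + gamma = 10 + 12 = 22 — satisfied.
#3 beta - gamma = 10 - 12 = -2 — satisfied.
#4 theta * zeta = 8 * 12 = 96 — satisfied.
#5 |12 - 12| = 0 — satisfied.
#6 beta = 10, and 10 ≠ 11 — satisfied.

All constraints are satisfied.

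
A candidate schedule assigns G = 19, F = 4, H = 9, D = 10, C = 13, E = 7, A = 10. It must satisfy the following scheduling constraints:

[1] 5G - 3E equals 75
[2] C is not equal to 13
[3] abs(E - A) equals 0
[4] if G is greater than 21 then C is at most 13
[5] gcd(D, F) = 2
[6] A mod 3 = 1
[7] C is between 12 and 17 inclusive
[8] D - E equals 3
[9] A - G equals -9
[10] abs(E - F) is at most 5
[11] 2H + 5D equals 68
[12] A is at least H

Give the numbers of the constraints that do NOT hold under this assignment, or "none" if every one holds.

The assignment fails constraints 1, 2, and 3.

[1] 5G - 3E = 5(19) - 3(7) = 74, not 75  ✘
[2] C = 13, but 13 is required to differ  ✘
[3] abs(7 - 10) = 3, not 0  ✘
[4] G = 19, not > 21; antecedent false, conditional vacuously true  ✔
[5] gcd(10, 4) = 2  ✔
[6] 10 mod 3 = 1  ✔
[7] C = 13 lies in [12, 17]  ✔
[8] D - E = 10 - 7 = 3  ✔
[9] A - G = 10 - 19 = -9  ✔
[10] abs(7 - 4) = 3; 3 ≤ 5  ✔
[11] 2H + 5D = 2(9) + 5(10) = 68  ✔
[12] A = 10, H = 9; 10 ≥ 9  ✔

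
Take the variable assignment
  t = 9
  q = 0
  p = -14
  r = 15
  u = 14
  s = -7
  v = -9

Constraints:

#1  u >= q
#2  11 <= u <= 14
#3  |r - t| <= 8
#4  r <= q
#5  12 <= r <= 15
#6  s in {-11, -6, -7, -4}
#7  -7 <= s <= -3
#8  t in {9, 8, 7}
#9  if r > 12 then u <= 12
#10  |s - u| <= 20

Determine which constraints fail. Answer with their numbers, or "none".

#1 u = 14, q = 0; 14 ≥ 0 — holds.
#2 u = 14 lies in [11, 14] — holds.
#3 |15 - 9| = 6; 6 ≤ 8 — holds.
#4 r = 15, q = 0; 15 > 0 (want ≤) — does not hold.
#5 r = 15 lies in [12, 15] — holds.
#6 s = -7 is in {-11, -6, -7, -4} — holds.
#7 s = -7 lies in [-7, -3] — holds.
#8 t = 9 is in {9, 8, 7} — holds.
#9 r = 15 > 12, so we need u ≤ 12; but u = 14 > 12 — does not hold.
#10 |-7 - 14| = 21; 21 > 20, exceeds bound 20 — does not hold.

Constraints 4, 9, 10 do not hold.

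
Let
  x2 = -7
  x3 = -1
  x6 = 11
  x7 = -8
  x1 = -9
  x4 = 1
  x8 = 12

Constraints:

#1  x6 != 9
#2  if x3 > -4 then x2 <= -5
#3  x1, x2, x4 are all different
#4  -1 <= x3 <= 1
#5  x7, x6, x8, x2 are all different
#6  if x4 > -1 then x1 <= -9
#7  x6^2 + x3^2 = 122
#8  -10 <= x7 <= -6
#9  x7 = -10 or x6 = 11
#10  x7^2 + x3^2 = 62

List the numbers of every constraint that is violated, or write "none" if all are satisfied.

#1 x6 = 11, and 11 ≠ 9 — holds.
#2 x3 = -1 > -4, so we need x2 ≤ -5; x2 = -7 ≤ -5 — holds.
#3 values -9, -7, 1 are pairwise distinct — holds.
#4 x3 = -1 lies in [-1, 1] — holds.
#5 values -8, 11, 12, -7 are pairwise distinct — holds.
#6 x4 = 1 > -1, so we need x1 ≤ -9; x1 = -9 ≤ -9 — holds.
#7 x6^2 + x3^2 = 11^2 + (-1)^2 = 121 + 1 = 122 — holds.
#8 x7 = -8 lies in [-10, -6] — holds.
#9 x7 = -8 ≠ -10, but x6 = 11 = 11 (second disjunct) — holds.
#10 x7^2 + x3^2 = (-8)^2 + (-1)^2 = 64 + 1 = 65, not 62 — does not hold.

Constraint 10 does not hold.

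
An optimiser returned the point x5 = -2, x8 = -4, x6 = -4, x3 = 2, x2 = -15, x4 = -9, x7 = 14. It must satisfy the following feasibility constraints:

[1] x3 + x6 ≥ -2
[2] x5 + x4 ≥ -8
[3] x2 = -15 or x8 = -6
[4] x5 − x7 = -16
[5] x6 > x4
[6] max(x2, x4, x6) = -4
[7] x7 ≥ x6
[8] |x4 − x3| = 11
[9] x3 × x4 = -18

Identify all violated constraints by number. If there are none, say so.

[1] x3 + x6 = 2 + (-4) = -2; -2 ≥ -2 — holds.
[2] x5 + x4 = -2 + (-9) = -11; -11 < -8, bound -8 not met — does not hold.
[3] x2 = -15 = -15 (first disjunct) — holds.
[4] x5 − x7 = -2 − 14 = -16 — holds.
[5] x6 = -4, x4 = -9; -4 > -9 — holds.
[6] max(-15, -9, -4) = -4 — holds.
[7] x7 = 14, x6 = -4; 14 ≥ -4 — holds.
[8] |-9 − 2| = 11 — holds.
[9] x3 × x4 = 2 × (-9) = -18 — holds.

Constraint 2 does not hold.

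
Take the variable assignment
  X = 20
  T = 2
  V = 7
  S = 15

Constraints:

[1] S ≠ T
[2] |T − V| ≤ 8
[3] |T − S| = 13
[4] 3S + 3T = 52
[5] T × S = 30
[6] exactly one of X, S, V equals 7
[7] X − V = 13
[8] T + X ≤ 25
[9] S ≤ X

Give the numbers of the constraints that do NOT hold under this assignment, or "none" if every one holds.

The assignment fails constraint 4.

[1] S = 15, T = 2; distinct  OK
[2] |2 − 7| = 5; 5 ≤ 8  OK
[3] |2 − 15| = 13  OK
[4] 3S + 3T = 3(15) + 3(2) = 51, not 52  FAIL
[5] T × S = 2 × 15 = 30  OK
[6] X=20, S=15, V=7; 1 of them equals 7  OK
[7] X − V = 20 − 7 = 13  OK
[8] T + X = 2 + 20 = 22; 22 ≤ 25  OK
[9] S = 15, X = 20; 15 ≤ 20  OK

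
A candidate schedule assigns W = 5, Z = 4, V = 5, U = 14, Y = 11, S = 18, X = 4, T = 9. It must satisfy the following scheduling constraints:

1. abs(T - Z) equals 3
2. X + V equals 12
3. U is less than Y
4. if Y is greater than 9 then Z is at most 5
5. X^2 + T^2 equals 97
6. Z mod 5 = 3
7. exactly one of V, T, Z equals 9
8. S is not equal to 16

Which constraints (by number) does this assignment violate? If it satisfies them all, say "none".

No — constraints 1, 2, 3, and 6 are not satisfied.

1. abs(9 - 4) = 5, not 3 — does not hold.
2. X + V = 4 + 5 = 9, not 12 — does not hold.
3. U = 14, Y = 11; 14 ≥ 11 (want <) — does not hold.
4. Y = 11 > 9, so we need Z ≤ 5; Z = 4 ≤ 5 — holds.
5. X^2 + T^2 = 4^2 + 9^2 = 16 + 81 = 97 — holds.
6. 4 mod 5 = 4, not 3 — does not hold.
7. V=5, T=9, Z=4; 1 of them equals 9 — holds.
8. S = 18, and 18 ≠ 16 — holds.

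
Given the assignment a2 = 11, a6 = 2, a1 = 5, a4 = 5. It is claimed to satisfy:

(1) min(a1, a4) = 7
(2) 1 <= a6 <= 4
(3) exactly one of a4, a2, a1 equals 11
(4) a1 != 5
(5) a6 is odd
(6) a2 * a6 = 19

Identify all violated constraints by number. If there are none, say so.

Violated: 1, 4, 5, and 6.

(1) min(5, 5) = 5, not 7  ✘
(2) a6 = 2 lies in [1, 4]  ✔
(3) a4=5, a2=11, a1=5; 1 of them equals 11  ✔
(4) a1 = 5, but 5 is required to differ  ✘
(5) a6 = 2 is even  ✘
(6) a2 * a6 = 11 * 2 = 22, not 19  ✘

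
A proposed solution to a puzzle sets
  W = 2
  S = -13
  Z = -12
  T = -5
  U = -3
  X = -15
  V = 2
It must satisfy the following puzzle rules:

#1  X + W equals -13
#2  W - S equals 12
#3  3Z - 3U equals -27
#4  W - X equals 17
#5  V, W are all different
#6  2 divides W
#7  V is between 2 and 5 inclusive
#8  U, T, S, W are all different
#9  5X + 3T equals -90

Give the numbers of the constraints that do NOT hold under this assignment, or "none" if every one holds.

#1 X + W = -15 + 2 = -13 — holds.
#2 W - S = 2 - (-13) = 15, not 12 — does not hold.
#3 3Z - 3U = 3(-12) - 3(-3) = -27 — holds.
#4 W - X = 2 - (-15) = 17 — holds.
#5 V = W = 2, not all different — does not hold.
#6 2 / 2 = 1, so 2 divides 2 — holds.
#7 V = 2 lies in [2, 5] — holds.
#8 values -3, -5, -13, 2 are pairwise distinct — holds.
#9 5X + 3T = 5(-15) + 3(-5) = -90 — holds.

The assignment fails constraints 2 and 5.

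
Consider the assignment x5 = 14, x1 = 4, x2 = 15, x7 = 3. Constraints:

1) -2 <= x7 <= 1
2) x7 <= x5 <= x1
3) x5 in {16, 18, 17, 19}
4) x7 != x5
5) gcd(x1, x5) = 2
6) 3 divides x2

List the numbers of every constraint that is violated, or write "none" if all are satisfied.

Constraints 1, 2, and 3 do not hold.

1) x7 = 3 is outside [-2, 1]  FAIL
2) values 3, 14, 4; x5 = 14 is not <= x1 = 4  FAIL
3) x5 = 14 is not in {16, 18, 17, 19}  FAIL
4) x7 = 3, x5 = 14; distinct  OK
5) gcd(4, 14) = 2  OK
6) 15 / 3 = 5, so 3 divides 15  OK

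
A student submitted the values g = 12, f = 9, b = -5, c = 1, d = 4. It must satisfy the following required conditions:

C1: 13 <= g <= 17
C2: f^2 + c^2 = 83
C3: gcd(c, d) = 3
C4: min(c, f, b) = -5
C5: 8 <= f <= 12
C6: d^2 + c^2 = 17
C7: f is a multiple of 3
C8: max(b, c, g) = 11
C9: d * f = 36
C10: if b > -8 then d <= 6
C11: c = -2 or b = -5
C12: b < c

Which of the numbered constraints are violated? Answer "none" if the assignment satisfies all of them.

The assignment fails constraints 1, 2, 3, and 8.

C1: g = 12 is outside [13, 17] — does not hold.
C2: f^2 + c^2 = 9^2 + 1^2 = 81 + 1 = 82, not 83 — does not hold.
C3: gcd(1, 4) = 1, not 3 — does not hold.
C4: min(1, 9, -5) = -5 — holds.
C5: f = 9 lies in [8, 12] — holds.
C6: d^2 + c^2 = 4^2 + 1^2 = 16 + 1 = 17 — holds.
C7: 9 / 3 = 3, so 3 divides 9 — holds.
C8: max(-5, 1, 12) = 12, not 11 — does not hold.
C9: d * f = 4 * 9 = 36 — holds.
C10: b = -5 > -8, so we need d ≤ 6; d = 4 ≤ 6 — holds.
C11: c = 1 ≠ -2, but b = -5 = -5 (second disjunct) — holds.
C12: b = -5, c = 1; -5 < 1 — holds.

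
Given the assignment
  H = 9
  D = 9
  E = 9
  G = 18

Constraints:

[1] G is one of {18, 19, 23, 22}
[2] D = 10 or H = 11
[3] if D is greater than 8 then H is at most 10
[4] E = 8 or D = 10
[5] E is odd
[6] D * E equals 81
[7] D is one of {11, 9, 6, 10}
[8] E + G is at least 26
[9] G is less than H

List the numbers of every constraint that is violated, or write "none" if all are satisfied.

No — constraints 2, 4, 9 are not satisfied.

[1] G = 18 is in {18, 19, 23, 22} — holds.
[2] D = 9 ≠ 10 and H = 9 ≠ 11; both disjuncts false — does not hold.
[3] D = 9 > 8, so we need H ≤ 10; H = 9 ≤ 10 — holds.
[4] E = 9 ≠ 8 and D = 9 ≠ 10; both disjuncts false — does not hold.
[5] E = 9 is odd — holds.
[6] D * E = 9 * 9 = 81 — holds.
[7] D = 9 is in {11, 9, 6, 10} — holds.
[8] E + G = 9 + 18 = 27; 27 ≥ 26 — holds.
[9] G = 18, H = 9; 18 ≥ 9 (want <) — does not hold.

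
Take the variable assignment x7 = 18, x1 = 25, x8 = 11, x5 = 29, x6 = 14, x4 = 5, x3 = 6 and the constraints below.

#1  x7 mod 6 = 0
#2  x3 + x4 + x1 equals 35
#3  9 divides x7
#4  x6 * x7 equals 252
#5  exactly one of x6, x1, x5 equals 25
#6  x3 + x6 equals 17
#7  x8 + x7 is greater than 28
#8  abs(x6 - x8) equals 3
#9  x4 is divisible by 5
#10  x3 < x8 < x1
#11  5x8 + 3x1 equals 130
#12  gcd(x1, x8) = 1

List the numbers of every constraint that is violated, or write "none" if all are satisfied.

#1 18 mod 6 = 0  true
#2 x3 + x4 + x1 = 6 + 5 + 25 = 36, not 35  false
#3 18 / 9 = 2, so 9 divides 18  true
#4 x6 * x7 = 14 * 18 = 252  true
#5 x6=14, x1=25, x5=29; 1 of them equals 25  true
#6 x3 + x6 = 6 + 14 = 20, not 17  false
#7 x8 + x7 = 11 + 18 = 29; 29 > 28  true
#8 abs(14 - 11) = 3  true
#9 5 / 5 = 1, so 5 divides 5  true
#10 values 6 < 11 < 25  true
#11 5x8 + 3x1 = 5(11) + 3(25) = 130  true
#12 gcd(25, 11) = 1  true

Violated: 2 and 6.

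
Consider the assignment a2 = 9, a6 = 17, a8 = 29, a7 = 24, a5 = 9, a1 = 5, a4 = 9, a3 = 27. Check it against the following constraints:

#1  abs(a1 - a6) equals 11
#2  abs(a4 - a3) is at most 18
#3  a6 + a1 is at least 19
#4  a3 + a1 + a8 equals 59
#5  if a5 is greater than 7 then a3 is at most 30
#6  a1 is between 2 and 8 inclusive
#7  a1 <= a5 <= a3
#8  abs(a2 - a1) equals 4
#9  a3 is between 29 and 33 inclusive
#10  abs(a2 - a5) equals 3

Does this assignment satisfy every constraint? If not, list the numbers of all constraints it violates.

#1 abs(5 - 17) = 12, not 11 — does not hold.
#2 abs(9 - 27) = 18; 18 ≤ 18 — holds.
#3 a6 + a1 = 17 + 5 = 22; 22 ≥ 19 — holds.
#4 a3 + a1 + a8 = 27 + 5 + 29 = 61, not 59 — does not hold.
#5 a5 = 9 > 7, so we need a3 ≤ 30; a3 = 27 ≤ 30 — holds.
#6 a1 = 5 lies in [2, 8] — holds.
#7 values 5 <= 9 <= 27 — holds.
#8 abs(9 - 5) = 4 — holds.
#9 a3 = 27 is outside [29, 33] — does not hold.
#10 abs(9 - 9) = 0, not 3 — does not hold.

Violated: 1, 4, 9, 10.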